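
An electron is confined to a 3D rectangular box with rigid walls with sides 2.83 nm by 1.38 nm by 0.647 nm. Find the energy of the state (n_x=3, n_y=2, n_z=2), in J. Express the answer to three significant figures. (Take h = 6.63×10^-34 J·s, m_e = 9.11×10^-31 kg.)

For a 3D rectangular well E = (h²/8m_e)·Σ n_i²/L_i² = (6.63×10^-34)²/(8·9.11×10^-31) · [3²/(2.83 nm)² + 2²/(1.38 nm)² + 2²/(0.647 nm)²].
Evaluating gives E = 7.71×10^-19 J.

E = 7.71×10^-19 J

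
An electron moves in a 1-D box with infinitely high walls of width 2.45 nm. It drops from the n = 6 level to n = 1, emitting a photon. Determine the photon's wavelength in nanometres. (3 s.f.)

λ = 565 nm

E_1 = h²/(8m_eL²) = 1.004×10^-20 J, so ΔE = (6² − 1²)E_1 = 3.514×10^-19 J.
λ = hc/ΔE = (6.626×10^-34·2.998×10^8)/3.514×10^-19 = 5.65×10^-7 m = 565 nm.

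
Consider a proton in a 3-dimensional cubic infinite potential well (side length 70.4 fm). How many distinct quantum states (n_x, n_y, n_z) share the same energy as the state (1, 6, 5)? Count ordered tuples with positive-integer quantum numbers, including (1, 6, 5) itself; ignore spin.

degeneracy = 12

The level has n_x² + n_y² + n_z² = 62. The ordered positive-integer solutions are (1, 5, 6), (1, 6, 5), (2, 3, 7), (2, 7, 3), (3, 2, 7), (3, 7, 2), (5, 1, 6), (5, 6, 1), (6, 1, 5), (6, 5, 1), (7, 2, 3), (7, 3, 2).
That gives 12 states.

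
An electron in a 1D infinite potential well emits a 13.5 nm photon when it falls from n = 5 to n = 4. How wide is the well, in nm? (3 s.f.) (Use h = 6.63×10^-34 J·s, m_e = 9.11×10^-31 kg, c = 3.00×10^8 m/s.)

The photon carries ΔE = hc/λ = 6.63×10^-34·3.00×10^8/1.35×10^-8 m = 1.473×10^-17 J.
Since ΔE = (5² − 4²)E_1, E_1 = 1.637×10^-18 J, and L = h/√(8m_eE_1) = 1.92×10^-10 m = 0.192 nm.

L = 0.192 nm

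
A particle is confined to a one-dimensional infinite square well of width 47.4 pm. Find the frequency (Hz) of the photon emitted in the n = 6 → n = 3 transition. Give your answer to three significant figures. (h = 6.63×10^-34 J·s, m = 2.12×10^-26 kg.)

E_1 = h²/(8mL²) = 1.154×10^-21 J and ΔE = (6² − 3²)E_1 = 3.116×10^-20 J.
f = ΔE/h = 3.116×10^-20/6.63×10^-34 = 4.70×10^13 Hz.

f = 4.70×10^13 Hz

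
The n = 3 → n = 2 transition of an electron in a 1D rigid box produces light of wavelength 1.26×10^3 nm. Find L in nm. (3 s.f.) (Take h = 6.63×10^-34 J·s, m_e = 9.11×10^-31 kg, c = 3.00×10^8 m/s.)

L = 1.38 nm

The photon carries ΔE = hc/λ = 6.63×10^-34·3.00×10^8/1.26×10^-6 m = 1.579×10^-19 J.
Since ΔE = (3² − 2²)E_1, E_1 = 3.158×10^-20 J, and L = h/√(8m_eE_1) = 1.38×10^-9 m = 1.38 nm.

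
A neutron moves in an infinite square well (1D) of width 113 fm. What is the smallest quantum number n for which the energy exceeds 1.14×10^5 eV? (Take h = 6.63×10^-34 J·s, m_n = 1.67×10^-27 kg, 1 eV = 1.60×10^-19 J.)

E_1 = h²/(8m_nL²) = 2.577×10^-15 J = 1.611×10^4 eV.
Need n² > 1.14×10^5/1.611×10^4 = 7.076, i.e. n > 2.660.
The smallest integer satisfying this is n = 3.

n = 3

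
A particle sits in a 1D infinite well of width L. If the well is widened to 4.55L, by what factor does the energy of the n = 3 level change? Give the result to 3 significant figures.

0.0483

E_n ∝ 1/L², so the energy scales by 1/4.55² = 0.0483.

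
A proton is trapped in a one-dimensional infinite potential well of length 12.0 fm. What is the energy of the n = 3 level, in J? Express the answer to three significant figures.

For an infinite well E_n = n²h²/(8m_pL²), so E_1 = h²/(8m_pL²) = (6.626×10^-34)²/(8·1.673×10^-27·(1.20×10^-14 m)²) = 2.278×10^-13 J.
Then E_3 = 3²·E_1 = 9·2.278×10^-13 J = 2.05×10^-12 J.

E_3 = 2.05×10^-12 J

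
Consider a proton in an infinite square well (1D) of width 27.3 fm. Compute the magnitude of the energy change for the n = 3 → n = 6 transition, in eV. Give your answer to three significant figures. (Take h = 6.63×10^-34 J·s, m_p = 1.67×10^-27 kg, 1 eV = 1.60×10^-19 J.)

|ΔE| = 7.45×10^6 eV

E_1 = h²/(8m_pL²) = 4.415×10^-14 J.
|ΔE| = |3² − 6²|·E_1 = 27·4.415×10^-14 J = 1.192×10^-12 J = 7.45×10^6 eV.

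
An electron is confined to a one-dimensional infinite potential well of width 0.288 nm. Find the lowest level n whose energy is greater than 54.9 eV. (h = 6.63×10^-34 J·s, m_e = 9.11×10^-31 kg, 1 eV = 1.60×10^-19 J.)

n = 4

E_1 = h²/(8m_eL²) = 7.272×10^-19 J = 4.545 eV.
Need n² > 54.9/4.545 = 12.08, i.e. n > 3.476.
The smallest integer satisfying this is n = 4.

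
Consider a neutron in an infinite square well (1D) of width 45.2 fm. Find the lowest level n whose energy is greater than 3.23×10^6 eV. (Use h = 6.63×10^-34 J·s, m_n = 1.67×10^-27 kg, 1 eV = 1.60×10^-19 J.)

n = 6

E_1 = h²/(8m_nL²) = 1.610×10^-14 J = 1.006×10^5 eV.
Need n² > 3.23×10^6/1.006×10^5 = 32.11, i.e. n > 5.667.
The smallest integer satisfying this is n = 6.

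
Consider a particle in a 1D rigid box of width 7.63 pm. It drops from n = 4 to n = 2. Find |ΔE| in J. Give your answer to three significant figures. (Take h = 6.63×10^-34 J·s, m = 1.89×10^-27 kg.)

E_1 = h²/(8mL²) = 4.994×10^-19 J.
|ΔE| = |4² − 2²|·E_1 = 12·4.994×10^-19 J = 5.99×10^-18 J.

|ΔE| = 5.99×10^-18 J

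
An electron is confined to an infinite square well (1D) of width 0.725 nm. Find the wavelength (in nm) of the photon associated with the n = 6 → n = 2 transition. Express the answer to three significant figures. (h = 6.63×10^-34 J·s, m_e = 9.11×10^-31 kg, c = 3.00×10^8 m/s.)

λ = 54.2 nm

E_1 = h²/(8m_eL²) = 1.147×10^-19 J, so ΔE = (6² − 2²)E_1 = 3.670×10^-18 J.
λ = hc/ΔE = (6.63×10^-34·3.00×10^8)/3.670×10^-18 = 5.42×10^-8 m = 54.2 nm.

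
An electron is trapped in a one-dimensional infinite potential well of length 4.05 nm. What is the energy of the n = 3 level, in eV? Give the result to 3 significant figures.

E_3 = 0.206 eV

For an infinite well E_n = n²h²/(8m_eL²), so E_1 = h²/(8m_eL²) = (6.626×10^-34)²/(8·9.109×10^-31·(4.05×10^-9 m)²) = 3.673×10^-21 J.
Then E_3 = 3²·E_1 = 9·3.673×10^-21 J = 3.306×10^-20 J.
Converting, E_3 = 3.306×10^-20 J / (1.602×10^-19 J/eV) = 0.206 eV.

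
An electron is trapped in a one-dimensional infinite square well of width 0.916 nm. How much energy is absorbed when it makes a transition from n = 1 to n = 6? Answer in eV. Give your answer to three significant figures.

|ΔE| = 15.7 eV

E_1 = h²/(8m_eL²) = 7.180×10^-20 J.
|ΔE| = |1² − 6²|·E_1 = 35·7.180×10^-20 J = 2.513×10^-18 J = 15.7 eV.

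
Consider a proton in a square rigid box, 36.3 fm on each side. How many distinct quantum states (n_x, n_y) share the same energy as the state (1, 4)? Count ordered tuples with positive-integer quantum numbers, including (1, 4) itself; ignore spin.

degeneracy = 2

The level has n_x² + n_y² = 17. The ordered positive-integer solutions are (1, 4), (4, 1).
That gives 2 states.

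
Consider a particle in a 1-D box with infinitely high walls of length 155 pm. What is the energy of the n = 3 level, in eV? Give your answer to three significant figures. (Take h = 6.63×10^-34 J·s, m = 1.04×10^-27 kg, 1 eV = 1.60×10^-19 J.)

For an infinite well E_n = n²h²/(8mL²), so E_1 = h²/(8mL²) = (6.63×10^-34)²/(8·1.04×10^-27·(1.55×10^-10 m)²) = 2.199×10^-21 J.
Then E_3 = 3²·E_1 = 9·2.199×10^-21 J = 1.979×10^-20 J.
Converting, E_3 = 1.979×10^-20 J / (1.60×10^-19 J/eV) = 0.124 eV.

E_3 = 0.124 eV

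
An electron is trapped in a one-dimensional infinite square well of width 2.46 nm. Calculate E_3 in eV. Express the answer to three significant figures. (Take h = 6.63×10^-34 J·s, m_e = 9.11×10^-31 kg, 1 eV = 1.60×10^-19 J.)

E_3 = 0.561 eV

For an infinite well E_n = n²h²/(8m_eL²), so E_1 = h²/(8m_eL²) = (6.63×10^-34)²/(8·9.11×10^-31·(2.46×10^-9 m)²) = 9.967×10^-21 J.
Then E_3 = 3²·E_1 = 9·9.967×10^-21 J = 8.970×10^-20 J.
Converting, E_3 = 8.970×10^-20 J / (1.60×10^-19 J/eV) = 0.561 eV.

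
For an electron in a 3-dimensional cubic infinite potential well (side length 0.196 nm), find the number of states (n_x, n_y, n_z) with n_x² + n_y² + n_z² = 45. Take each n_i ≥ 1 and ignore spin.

The level has n_x² + n_y² + n_z² = 45. The ordered positive-integer solutions are (2, 4, 5), (2, 5, 4), (4, 2, 5), (4, 5, 2), (5, 2, 4), (5, 4, 2).
That gives 6 states.

degeneracy = 6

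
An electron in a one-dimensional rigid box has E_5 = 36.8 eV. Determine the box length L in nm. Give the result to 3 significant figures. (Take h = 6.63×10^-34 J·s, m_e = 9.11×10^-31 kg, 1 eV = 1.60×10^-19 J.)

From E_n = n²h²/(8m_eL²), L = n·h/√(8m_eE_n).
E_5 = 36.8 eV = 5.888×10^-18 J, so L = 5·6.63×10^-34/√(8·9.11×10^-31·5.888×10^-18) = 5.06×10^-10 m = 0.506 nm.

L = 0.506 nm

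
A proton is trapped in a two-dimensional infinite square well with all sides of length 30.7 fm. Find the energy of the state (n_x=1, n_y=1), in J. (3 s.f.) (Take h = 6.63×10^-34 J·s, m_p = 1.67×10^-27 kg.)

For a 2D rectangular well E = (h²/8m_p)·Σ n_i²/L_i² = (6.63×10^-34)²/(8·1.67×10^-27) · [1²/(30.7 fm)² + 1²/(30.7 fm)²].
Evaluating gives E = 6.98×10^-14 J.

E = 6.98×10^-14 J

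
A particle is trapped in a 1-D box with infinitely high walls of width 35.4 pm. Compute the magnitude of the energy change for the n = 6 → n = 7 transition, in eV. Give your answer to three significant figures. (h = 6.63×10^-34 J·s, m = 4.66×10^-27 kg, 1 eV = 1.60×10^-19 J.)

E_1 = h²/(8mL²) = 9.409×10^-21 J.
|ΔE| = |6² − 7²|·E_1 = 13·9.409×10^-21 J = 1.223×10^-19 J = 0.764 eV.

|ΔE| = 0.764 eV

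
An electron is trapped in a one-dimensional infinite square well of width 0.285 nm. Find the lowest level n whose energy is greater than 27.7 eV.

E_1 = h²/(8m_eL²) = 7.417×10^-19 J = 4.630 eV.
Need n² > 27.7/4.630 = 5.983, i.e. n > 2.446.
The smallest integer satisfying this is n = 3.

n = 3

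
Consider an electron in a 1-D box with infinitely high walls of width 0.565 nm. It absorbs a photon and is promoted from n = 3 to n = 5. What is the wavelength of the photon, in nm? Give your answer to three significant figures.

λ = 65.8 nm

E_1 = h²/(8m_eL²) = 1.887×10^-19 J, so ΔE = (5² − 3²)E_1 = 3.019×10^-18 J.
λ = hc/ΔE = (6.626×10^-34·2.998×10^8)/3.019×10^-18 = 6.58×10^-8 m = 65.8 nm.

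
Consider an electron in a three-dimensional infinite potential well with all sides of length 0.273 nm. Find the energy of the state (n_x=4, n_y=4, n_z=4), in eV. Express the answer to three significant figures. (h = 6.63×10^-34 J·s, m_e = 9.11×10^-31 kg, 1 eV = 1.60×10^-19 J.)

E = 243 eV

For a 3D rectangular well E = (h²/8m_e)·Σ n_i²/L_i² = (6.63×10^-34)²/(8·9.11×10^-31) · [4²/(0.273 nm)² + 4²/(0.273 nm)² + 4²/(0.273 nm)²].
Evaluating gives E = 3.884×10^-17 J = 243 eV.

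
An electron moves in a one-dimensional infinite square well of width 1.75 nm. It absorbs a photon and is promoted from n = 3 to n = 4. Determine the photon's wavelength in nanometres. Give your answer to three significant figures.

E_1 = h²/(8m_eL²) = 1.967×10^-20 J, so ΔE = (4² − 3²)E_1 = 1.377×10^-19 J.
λ = hc/ΔE = (6.626×10^-34·2.998×10^8)/1.377×10^-19 = 1.44×10^-6 m = 1.44×10^3 nm.

λ = 1.44×10^3 nm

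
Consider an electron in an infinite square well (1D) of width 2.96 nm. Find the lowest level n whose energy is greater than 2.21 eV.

E_1 = h²/(8m_eL²) = 6.876×10^-21 J = 0.04292 eV.
Need n² > 2.21/0.04292 = 51.49, i.e. n > 7.176.
The smallest integer satisfying this is n = 8.

n = 8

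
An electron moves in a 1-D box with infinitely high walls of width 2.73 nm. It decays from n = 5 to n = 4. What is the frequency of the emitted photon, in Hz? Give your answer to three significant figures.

f = 1.10×10^14 Hz

E_1 = h²/(8m_eL²) = 8.084×10^-21 J and ΔE = (5² − 4²)E_1 = 7.276×10^-20 J.
f = ΔE/h = 7.276×10^-20/6.626×10^-34 = 1.10×10^14 Hz.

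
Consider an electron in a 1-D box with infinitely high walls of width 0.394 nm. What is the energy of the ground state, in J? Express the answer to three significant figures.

For an infinite well E_n = n²h²/(8m_eL²), so E_1 = h²/(8m_eL²) = (6.626×10^-34)²/(8·9.109×10^-31·(3.94×10^-10 m)²) = 3.881×10^-19 J.

E_1 = 3.88×10^-19 J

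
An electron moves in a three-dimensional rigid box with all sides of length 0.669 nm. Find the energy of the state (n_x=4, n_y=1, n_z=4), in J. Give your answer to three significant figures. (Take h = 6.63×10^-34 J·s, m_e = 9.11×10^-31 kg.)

E = 4.45×10^-18 J

For a 3D rectangular well E = (h²/8m_e)·Σ n_i²/L_i² = (6.63×10^-34)²/(8·9.11×10^-31) · [4²/(0.669 nm)² + 1²/(0.669 nm)² + 4²/(0.669 nm)²].
Evaluating gives E = 4.45×10^-18 J.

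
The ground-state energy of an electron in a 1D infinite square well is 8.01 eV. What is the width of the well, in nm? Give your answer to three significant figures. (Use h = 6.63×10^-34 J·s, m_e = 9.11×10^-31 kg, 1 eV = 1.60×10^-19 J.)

L = 0.217 nm

From E_n = n²h²/(8m_eL²), L = n·h/√(8m_eE_n).
E_1 = 8.01 eV = 1.282×10^-18 J, so L = 1·6.63×10^-34/√(8·9.11×10^-31·1.282×10^-18) = 2.17×10^-10 m = 0.217 nm.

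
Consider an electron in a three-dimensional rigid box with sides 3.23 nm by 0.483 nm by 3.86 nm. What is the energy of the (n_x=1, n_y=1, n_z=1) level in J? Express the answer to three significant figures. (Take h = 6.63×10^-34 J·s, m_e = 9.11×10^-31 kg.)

For a 3D rectangular well E = (h²/8m_e)·Σ n_i²/L_i² = (6.63×10^-34)²/(8·9.11×10^-31) · [1²/(3.23 nm)² + 1²/(0.483 nm)² + 1²/(3.86 nm)²].
Evaluating gives E = 2.68×10^-19 J.

E = 2.68×10^-19 J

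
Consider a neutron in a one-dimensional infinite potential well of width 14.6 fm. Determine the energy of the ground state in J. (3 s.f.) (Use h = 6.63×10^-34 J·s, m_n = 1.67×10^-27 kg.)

E_1 = 1.54×10^-13 J

For an infinite well E_n = n²h²/(8m_nL²), so E_1 = h²/(8m_nL²) = (6.63×10^-34)²/(8·1.67×10^-27·(1.46×10^-14 m)²) = 1.544×10^-13 J.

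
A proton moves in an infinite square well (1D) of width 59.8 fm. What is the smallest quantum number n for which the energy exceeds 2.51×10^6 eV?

E_1 = h²/(8m_pL²) = 9.173×10^-15 J = 5.726×10^4 eV.
Need n² > 2.51×10^6/5.726×10^4 = 43.84, i.e. n > 6.621.
The smallest integer satisfying this is n = 7.

n = 7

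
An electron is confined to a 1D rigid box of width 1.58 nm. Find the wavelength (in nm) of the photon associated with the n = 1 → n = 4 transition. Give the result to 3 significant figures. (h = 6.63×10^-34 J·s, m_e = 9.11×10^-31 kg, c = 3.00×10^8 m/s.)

E_1 = h²/(8m_eL²) = 2.416×10^-20 J, so ΔE = (4² − 1²)E_1 = 3.624×10^-19 J.
λ = hc/ΔE = (6.63×10^-34·3.00×10^8)/3.624×10^-19 = 5.49×10^-7 m = 549 nm.

λ = 549 nm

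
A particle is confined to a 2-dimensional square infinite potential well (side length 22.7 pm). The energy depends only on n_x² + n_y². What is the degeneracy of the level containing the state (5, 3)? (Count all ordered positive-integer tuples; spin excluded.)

degeneracy = 2

The level has n_x² + n_y² = 34. The ordered positive-integer solutions are (3, 5), (5, 3).
That gives 2 states.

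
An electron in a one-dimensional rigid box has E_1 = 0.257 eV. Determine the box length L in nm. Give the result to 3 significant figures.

From E_n = n²h²/(8m_eL²), L = n·h/√(8m_eE_n).
E_1 = 0.257 eV = 4.117×10^-20 J, so L = 1·6.626×10^-34/√(8·9.109×10^-31·4.117×10^-20) = 1.21×10^-9 m = 1.21 nm.

L = 1.21 nm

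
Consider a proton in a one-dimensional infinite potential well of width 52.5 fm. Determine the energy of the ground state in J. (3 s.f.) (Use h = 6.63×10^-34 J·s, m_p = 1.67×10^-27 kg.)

E_1 = 1.19×10^-14 J

For an infinite well E_n = n²h²/(8m_pL²), so E_1 = h²/(8m_pL²) = (6.63×10^-34)²/(8·1.67×10^-27·(5.25×10^-14 m)²) = 1.194×10^-14 J.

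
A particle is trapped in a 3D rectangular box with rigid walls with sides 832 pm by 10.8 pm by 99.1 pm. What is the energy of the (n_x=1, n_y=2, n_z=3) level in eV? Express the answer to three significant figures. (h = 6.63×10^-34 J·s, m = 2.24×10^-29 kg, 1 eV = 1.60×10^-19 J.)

E = 540 eV

For a 3D rectangular well E = (h²/8m)·Σ n_i²/L_i² = (6.63×10^-34)²/(8·2.24×10^-29) · [1²/(832 pm)² + 2²/(10.8 pm)² + 3²/(99.1 pm)²].
Evaluating gives E = 8.637×10^-17 J = 540 eV.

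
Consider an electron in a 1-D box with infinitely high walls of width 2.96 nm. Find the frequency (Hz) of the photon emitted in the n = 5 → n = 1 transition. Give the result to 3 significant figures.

f = 2.49×10^14 Hz

E_1 = h²/(8m_eL²) = 6.876×10^-21 J and ΔE = (5² − 1²)E_1 = 1.650×10^-19 J.
f = ΔE/h = 1.650×10^-19/6.626×10^-34 = 2.49×10^14 Hz.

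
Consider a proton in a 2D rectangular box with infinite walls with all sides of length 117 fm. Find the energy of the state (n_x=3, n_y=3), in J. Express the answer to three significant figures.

E = 4.31×10^-14 J

For a 2D rectangular well E = (h²/8m_p)·Σ n_i²/L_i² = (6.626×10^-34)²/(8·1.673×10^-27) · [3²/(117 fm)² + 3²/(117 fm)²].
Evaluating gives E = 4.31×10^-14 J.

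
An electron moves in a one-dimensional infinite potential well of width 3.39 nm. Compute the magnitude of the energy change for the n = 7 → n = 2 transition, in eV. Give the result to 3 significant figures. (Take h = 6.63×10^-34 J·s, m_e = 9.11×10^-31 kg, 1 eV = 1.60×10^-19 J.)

E_1 = h²/(8m_eL²) = 5.248×10^-21 J.
|ΔE| = |7² − 2²|·E_1 = 45·5.248×10^-21 J = 2.362×10^-19 J = 1.48 eV.

|ΔE| = 1.48 eV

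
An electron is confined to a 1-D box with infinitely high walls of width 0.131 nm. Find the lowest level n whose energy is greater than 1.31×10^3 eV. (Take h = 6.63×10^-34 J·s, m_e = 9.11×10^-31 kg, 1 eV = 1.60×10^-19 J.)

n = 8

E_1 = h²/(8m_eL²) = 3.515×10^-18 J = 21.97 eV.
Need n² > 1.31×10^3/21.97 = 59.63, i.e. n > 7.722.
The smallest integer satisfying this is n = 8.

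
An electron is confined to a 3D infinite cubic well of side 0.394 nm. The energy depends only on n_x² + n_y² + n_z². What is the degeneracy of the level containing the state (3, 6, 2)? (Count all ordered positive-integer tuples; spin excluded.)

degeneracy = 6

The level has n_x² + n_y² + n_z² = 49. The ordered positive-integer solutions are (2, 3, 6), (2, 6, 3), (3, 2, 6), (3, 6, 2), (6, 2, 3), (6, 3, 2).
That gives 6 states.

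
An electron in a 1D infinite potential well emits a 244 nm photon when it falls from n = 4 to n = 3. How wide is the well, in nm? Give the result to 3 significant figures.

L = 0.720 nm

The photon carries ΔE = hc/λ = 6.626×10^-34·2.998×10^8/2.44×10^-7 m = 8.141×10^-19 J.
Since ΔE = (4² − 3²)E_1, E_1 = 1.163×10^-19 J, and L = h/√(8m_eE_1) = 7.20×10^-10 m = 0.720 nm.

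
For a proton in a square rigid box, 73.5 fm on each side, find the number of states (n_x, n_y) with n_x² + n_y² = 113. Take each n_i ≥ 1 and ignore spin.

degeneracy = 2

The level has n_x² + n_y² = 113. The ordered positive-integer solutions are (7, 8), (8, 7).
That gives 2 states.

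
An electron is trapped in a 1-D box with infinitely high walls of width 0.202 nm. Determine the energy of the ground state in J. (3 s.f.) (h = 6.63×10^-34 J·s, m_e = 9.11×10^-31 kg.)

For an infinite well E_n = n²h²/(8m_eL²), so E_1 = h²/(8m_eL²) = (6.63×10^-34)²/(8·9.11×10^-31·(2.02×10^-10 m)²) = 1.478×10^-18 J.

E_1 = 1.48×10^-18 J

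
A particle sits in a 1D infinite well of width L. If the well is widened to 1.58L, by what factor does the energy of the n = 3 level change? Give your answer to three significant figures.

E_n ∝ 1/L², so the energy scales by 1/1.58² = 0.401.

0.401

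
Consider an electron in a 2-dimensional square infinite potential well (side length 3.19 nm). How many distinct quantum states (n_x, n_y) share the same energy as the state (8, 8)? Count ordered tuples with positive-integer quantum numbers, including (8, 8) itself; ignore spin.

degeneracy = 1

The level has n_x² + n_y² = 128. The ordered positive-integer solutions are (8, 8).
That gives 1 state.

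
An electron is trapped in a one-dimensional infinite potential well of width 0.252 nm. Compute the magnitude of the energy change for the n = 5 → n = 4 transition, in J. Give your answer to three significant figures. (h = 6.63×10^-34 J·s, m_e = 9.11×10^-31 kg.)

|ΔE| = 8.55×10^-18 J

E_1 = h²/(8m_eL²) = 9.498×10^-19 J.
|ΔE| = |5² − 4²|·E_1 = 9·9.498×10^-19 J = 8.55×10^-18 J.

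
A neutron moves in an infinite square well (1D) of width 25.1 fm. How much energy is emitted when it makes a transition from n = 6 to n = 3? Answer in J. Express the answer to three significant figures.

E_1 = h²/(8m_nL²) = 5.201×10^-14 J.
|ΔE| = |6² − 3²|·E_1 = 27·5.201×10^-14 J = 1.40×10^-12 J.

|ΔE| = 1.40×10^-12 J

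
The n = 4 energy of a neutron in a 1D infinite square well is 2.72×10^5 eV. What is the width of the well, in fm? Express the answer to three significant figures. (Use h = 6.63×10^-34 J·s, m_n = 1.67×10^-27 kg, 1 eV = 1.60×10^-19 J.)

L = 110 fm

From E_n = n²h²/(8m_nL²), L = n·h/√(8m_nE_n).
E_4 = 2.72×10^5 eV = 4.352×10^-14 J, so L = 4·6.63×10^-34/√(8·1.67×10^-27·4.352×10^-14) = 1.10×10^-13 m = 110 fm.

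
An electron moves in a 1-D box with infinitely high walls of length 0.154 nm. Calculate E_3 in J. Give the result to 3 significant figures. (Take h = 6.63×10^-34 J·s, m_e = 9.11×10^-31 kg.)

For an infinite well E_n = n²h²/(8m_eL²), so E_1 = h²/(8m_eL²) = (6.63×10^-34)²/(8·9.11×10^-31·(1.54×10^-10 m)²) = 2.543×10^-18 J.
Then E_3 = 3²·E_1 = 9·2.543×10^-18 J = 2.29×10^-17 J.

E_3 = 2.29×10^-17 J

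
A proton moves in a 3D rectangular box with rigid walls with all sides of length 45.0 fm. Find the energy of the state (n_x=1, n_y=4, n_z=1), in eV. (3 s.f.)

E = 1.82×10^6 eV

For a 3D rectangular well E = (h²/8m_p)·Σ n_i²/L_i² = (6.626×10^-34)²/(8·1.673×10^-27) · [1²/(45.0 fm)² + 4²/(45.0 fm)² + 1²/(45.0 fm)²].
Evaluating gives E = 2.916×10^-13 J = 1.82×10^6 eV.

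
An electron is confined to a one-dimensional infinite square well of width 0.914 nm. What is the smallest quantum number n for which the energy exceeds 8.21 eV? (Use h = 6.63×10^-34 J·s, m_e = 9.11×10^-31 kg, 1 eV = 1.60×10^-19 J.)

E_1 = h²/(8m_eL²) = 7.220×10^-20 J = 0.4513 eV.
Need n² > 8.21/0.4513 = 18.19, i.e. n > 4.265.
The smallest integer satisfying this is n = 5.

n = 5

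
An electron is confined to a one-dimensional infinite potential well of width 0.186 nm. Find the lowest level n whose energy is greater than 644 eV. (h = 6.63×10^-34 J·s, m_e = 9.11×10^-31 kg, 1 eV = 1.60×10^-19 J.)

n = 8

E_1 = h²/(8m_eL²) = 1.743×10^-18 J = 10.89 eV.
Need n² > 644/10.89 = 59.14, i.e. n > 7.690.
The smallest integer satisfying this is n = 8.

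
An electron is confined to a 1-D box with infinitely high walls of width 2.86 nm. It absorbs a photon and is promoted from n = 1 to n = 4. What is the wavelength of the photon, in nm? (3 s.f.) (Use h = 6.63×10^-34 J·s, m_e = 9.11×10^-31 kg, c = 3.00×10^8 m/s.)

λ = 1.80×10^3 nm

E_1 = h²/(8m_eL²) = 7.374×10^-21 J, so ΔE = (4² − 1²)E_1 = 1.106×10^-19 J.
λ = hc/ΔE = (6.63×10^-34·3.00×10^8)/1.106×10^-19 = 1.80×10^-6 m = 1.80×10^3 nm.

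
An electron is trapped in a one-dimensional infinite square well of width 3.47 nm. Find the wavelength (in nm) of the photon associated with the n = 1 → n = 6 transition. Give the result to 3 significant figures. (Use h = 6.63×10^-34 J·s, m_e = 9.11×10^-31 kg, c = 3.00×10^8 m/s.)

E_1 = h²/(8m_eL²) = 5.009×10^-21 J, so ΔE = (6² − 1²)E_1 = 1.753×10^-19 J.
λ = hc/ΔE = (6.63×10^-34·3.00×10^8)/1.753×10^-19 = 1.13×10^-6 m = 1.13×10^3 nm.

λ = 1.13×10^3 nm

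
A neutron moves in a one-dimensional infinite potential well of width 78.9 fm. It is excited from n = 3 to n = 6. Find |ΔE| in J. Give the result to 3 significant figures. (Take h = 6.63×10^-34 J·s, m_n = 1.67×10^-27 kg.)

|ΔE| = 1.43×10^-13 J

E_1 = h²/(8m_nL²) = 5.285×10^-15 J.
|ΔE| = |3² − 6²|·E_1 = 27·5.285×10^-15 J = 1.43×10^-13 J.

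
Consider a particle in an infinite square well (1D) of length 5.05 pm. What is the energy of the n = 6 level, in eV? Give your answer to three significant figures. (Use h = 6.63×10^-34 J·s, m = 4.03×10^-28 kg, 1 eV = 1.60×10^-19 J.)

For an infinite well E_n = n²h²/(8mL²), so E_1 = h²/(8mL²) = (6.63×10^-34)²/(8·4.03×10^-28·(5.05×10^-12 m)²) = 5.346×10^-18 J.
Then E_6 = 6²·E_1 = 36·5.346×10^-18 J = 1.925×10^-16 J.
Converting, E_6 = 1.925×10^-16 J / (1.60×10^-19 J/eV) = 1.20×10^3 eV.

E_6 = 1.20×10^3 eV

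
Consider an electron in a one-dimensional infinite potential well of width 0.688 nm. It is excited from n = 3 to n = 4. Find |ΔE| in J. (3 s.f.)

E_1 = h²/(8m_eL²) = 1.273×10^-19 J.
|ΔE| = |3² − 4²|·E_1 = 7·1.273×10^-19 J = 8.91×10^-19 J.

|ΔE| = 8.91×10^-19 J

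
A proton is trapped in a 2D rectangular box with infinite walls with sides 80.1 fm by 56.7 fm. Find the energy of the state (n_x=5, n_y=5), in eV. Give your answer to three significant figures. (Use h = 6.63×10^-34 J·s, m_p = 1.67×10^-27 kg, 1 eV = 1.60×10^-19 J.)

E = 2.40×10^6 eV

For a 2D rectangular well E = (h²/8m_p)·Σ n_i²/L_i² = (6.63×10^-34)²/(8·1.67×10^-27) · [5²/(80.1 fm)² + 5²/(56.7 fm)²].
Evaluating gives E = 3.841×10^-13 J = 2.40×10^6 eV.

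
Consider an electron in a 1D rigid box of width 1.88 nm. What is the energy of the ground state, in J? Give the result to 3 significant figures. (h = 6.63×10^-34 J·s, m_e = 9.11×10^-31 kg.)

E_1 = 1.71×10^-20 J

For an infinite well E_n = n²h²/(8m_eL²), so E_1 = h²/(8m_eL²) = (6.63×10^-34)²/(8·9.11×10^-31·(1.88×10^-9 m)²) = 1.706×10^-20 J.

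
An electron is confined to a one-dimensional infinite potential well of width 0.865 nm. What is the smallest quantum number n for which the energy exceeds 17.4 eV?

n = 6

E_1 = h²/(8m_eL²) = 8.052×10^-20 J = 0.5026 eV.
Need n² > 17.4/0.5026 = 34.62, i.e. n > 5.884.
The smallest integer satisfying this is n = 6.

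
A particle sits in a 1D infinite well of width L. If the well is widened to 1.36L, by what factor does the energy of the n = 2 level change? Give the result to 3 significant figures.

0.541

E_n ∝ 1/L², so the energy scales by 1/1.36² = 0.541.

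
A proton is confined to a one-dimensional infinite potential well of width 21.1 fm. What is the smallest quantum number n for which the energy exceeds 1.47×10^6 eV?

E_1 = h²/(8m_pL²) = 7.368×10^-14 J = 4.599×10^5 eV.
Need n² > 1.47×10^6/4.599×10^5 = 3.196, i.e. n > 1.788.
The smallest integer satisfying this is n = 2.

n = 2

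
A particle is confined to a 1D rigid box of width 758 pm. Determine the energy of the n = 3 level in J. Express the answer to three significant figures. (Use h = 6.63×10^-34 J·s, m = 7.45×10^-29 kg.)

For an infinite well E_n = n²h²/(8mL²), so E_1 = h²/(8mL²) = (6.63×10^-34)²/(8·7.45×10^-29·(7.58×10^-10 m)²) = 1.284×10^-21 J.
Then E_3 = 3²·E_1 = 9·1.284×10^-21 J = 1.16×10^-20 J.

E_3 = 1.16×10^-20 J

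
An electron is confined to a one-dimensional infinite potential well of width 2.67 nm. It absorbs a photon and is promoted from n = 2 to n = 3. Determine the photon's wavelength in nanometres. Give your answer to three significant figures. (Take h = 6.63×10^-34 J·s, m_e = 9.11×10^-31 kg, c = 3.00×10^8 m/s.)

λ = 4.70×10^3 nm

E_1 = h²/(8m_eL²) = 8.461×10^-21 J, so ΔE = (3² − 2²)E_1 = 4.231×10^-20 J.
λ = hc/ΔE = (6.63×10^-34·3.00×10^8)/4.231×10^-20 = 4.70×10^-6 m = 4.70×10^3 nm.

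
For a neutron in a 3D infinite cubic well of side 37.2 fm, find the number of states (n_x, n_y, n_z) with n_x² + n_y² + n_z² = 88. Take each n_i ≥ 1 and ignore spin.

The level has n_x² + n_y² + n_z² = 88. The ordered positive-integer solutions are (4, 6, 6), (6, 4, 6), (6, 6, 4).
That gives 3 states.

degeneracy = 3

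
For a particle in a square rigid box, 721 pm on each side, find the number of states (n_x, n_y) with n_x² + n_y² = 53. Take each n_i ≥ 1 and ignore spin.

The level has n_x² + n_y² = 53. The ordered positive-integer solutions are (2, 7), (7, 2).
That gives 2 states.

degeneracy = 2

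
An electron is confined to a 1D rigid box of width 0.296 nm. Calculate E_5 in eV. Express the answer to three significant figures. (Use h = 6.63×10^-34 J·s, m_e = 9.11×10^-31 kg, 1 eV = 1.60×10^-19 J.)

E_5 = 108 eV

For an infinite well E_n = n²h²/(8m_eL²), so E_1 = h²/(8m_eL²) = (6.63×10^-34)²/(8·9.11×10^-31·(2.96×10^-10 m)²) = 6.884×10^-19 J.
Then E_5 = 5²·E_1 = 25·6.884×10^-19 J = 1.721×10^-17 J.
Converting, E_5 = 1.721×10^-17 J / (1.60×10^-19 J/eV) = 108 eV.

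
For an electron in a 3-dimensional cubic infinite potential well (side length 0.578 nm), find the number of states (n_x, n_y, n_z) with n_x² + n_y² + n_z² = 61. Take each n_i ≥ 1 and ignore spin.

degeneracy = 6

The level has n_x² + n_y² + n_z² = 61. The ordered positive-integer solutions are (3, 4, 6), (3, 6, 4), (4, 3, 6), (4, 6, 3), (6, 3, 4), (6, 4, 3).
That gives 6 states.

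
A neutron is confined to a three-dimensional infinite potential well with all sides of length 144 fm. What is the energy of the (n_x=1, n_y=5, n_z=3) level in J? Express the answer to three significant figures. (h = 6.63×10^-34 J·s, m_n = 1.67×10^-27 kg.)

For a 3D rectangular well E = (h²/8m_n)·Σ n_i²/L_i² = (6.63×10^-34)²/(8·1.67×10^-27) · [1²/(144 fm)² + 5²/(144 fm)² + 3²/(144 fm)²].
Evaluating gives E = 5.55×10^-14 J.

E = 5.55×10^-14 J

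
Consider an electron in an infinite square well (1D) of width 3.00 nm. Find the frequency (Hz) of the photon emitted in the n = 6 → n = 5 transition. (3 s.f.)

E_1 = h²/(8m_eL²) = 6.694×10^-21 J and ΔE = (6² − 5²)E_1 = 7.363×10^-20 J.
f = ΔE/h = 7.363×10^-20/6.626×10^-34 = 1.11×10^14 Hz.

f = 1.11×10^14 Hz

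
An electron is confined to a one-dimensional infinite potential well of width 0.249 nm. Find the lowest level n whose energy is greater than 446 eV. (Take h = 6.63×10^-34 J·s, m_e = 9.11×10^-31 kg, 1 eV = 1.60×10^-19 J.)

n = 9

E_1 = h²/(8m_eL²) = 9.728×10^-19 J = 6.080 eV.
Need n² > 446/6.080 = 73.36, i.e. n > 8.565.
The smallest integer satisfying this is n = 9.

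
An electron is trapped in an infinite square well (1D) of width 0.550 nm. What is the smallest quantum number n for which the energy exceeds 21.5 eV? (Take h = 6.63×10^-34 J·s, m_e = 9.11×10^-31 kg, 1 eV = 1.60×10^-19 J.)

n = 5

E_1 = h²/(8m_eL²) = 1.994×10^-19 J = 1.246 eV.
Need n² > 21.5/1.246 = 17.26, i.e. n > 4.155.
The smallest integer satisfying this is n = 5.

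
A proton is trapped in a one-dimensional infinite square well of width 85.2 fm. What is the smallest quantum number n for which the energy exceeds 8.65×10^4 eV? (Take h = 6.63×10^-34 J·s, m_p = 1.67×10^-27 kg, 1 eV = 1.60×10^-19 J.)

E_1 = h²/(8m_pL²) = 4.533×10^-15 J = 2.833×10^4 eV.
Need n² > 8.65×10^4/2.833×10^4 = 3.053, i.e. n > 1.747.
The smallest integer satisfying this is n = 2.

n = 2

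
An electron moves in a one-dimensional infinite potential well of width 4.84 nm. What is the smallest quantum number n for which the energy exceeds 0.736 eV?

E_1 = h²/(8m_eL²) = 2.572×10^-21 J = 0.01605 eV.
Need n² > 0.736/0.01605 = 45.86, i.e. n > 6.772.
The smallest integer satisfying this is n = 7.

n = 7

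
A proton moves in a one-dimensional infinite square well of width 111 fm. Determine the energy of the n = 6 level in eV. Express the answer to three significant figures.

For an infinite well E_n = n²h²/(8m_pL²), so E_1 = h²/(8m_pL²) = (6.626×10^-34)²/(8·1.673×10^-27·(1.11×10^-13 m)²) = 2.662×10^-15 J.
Then E_6 = 6²·E_1 = 36·2.662×10^-15 J = 9.583×10^-14 J.
Converting, E_6 = 9.583×10^-14 J / (1.602×10^-19 J/eV) = 5.98×10^5 eV.

E_6 = 5.98×10^5 eV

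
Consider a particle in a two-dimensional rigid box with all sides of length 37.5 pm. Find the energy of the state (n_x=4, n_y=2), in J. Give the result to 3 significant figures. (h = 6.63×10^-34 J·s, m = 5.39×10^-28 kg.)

E = 1.45×10^-18 J

For a 2D rectangular well E = (h²/8m)·Σ n_i²/L_i² = (6.63×10^-34)²/(8·5.39×10^-28) · [4²/(37.5 pm)² + 2²/(37.5 pm)²].
Evaluating gives E = 1.45×10^-18 J.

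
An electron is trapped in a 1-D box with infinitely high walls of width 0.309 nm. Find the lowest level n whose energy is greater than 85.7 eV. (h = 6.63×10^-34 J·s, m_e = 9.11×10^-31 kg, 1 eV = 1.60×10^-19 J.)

n = 5

E_1 = h²/(8m_eL²) = 6.317×10^-19 J = 3.948 eV.
Need n² > 85.7/3.948 = 21.71, i.e. n > 4.659.
The smallest integer satisfying this is n = 5.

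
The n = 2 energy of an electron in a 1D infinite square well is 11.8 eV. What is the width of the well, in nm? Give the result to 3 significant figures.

From E_n = n²h²/(8m_eL²), L = n·h/√(8m_eE_n).
E_2 = 11.8 eV = 1.890×10^-18 J, so L = 2·6.626×10^-34/√(8·9.109×10^-31·1.890×10^-18) = 3.57×10^-10 m = 0.357 nm.

L = 0.357 nm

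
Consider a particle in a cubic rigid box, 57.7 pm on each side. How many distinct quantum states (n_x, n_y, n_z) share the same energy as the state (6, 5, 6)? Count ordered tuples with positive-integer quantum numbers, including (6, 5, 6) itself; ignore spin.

The level has n_x² + n_y² + n_z² = 97. The ordered positive-integer solutions are (5, 6, 6), (6, 5, 6), (6, 6, 5).
That gives 3 states.

degeneracy = 3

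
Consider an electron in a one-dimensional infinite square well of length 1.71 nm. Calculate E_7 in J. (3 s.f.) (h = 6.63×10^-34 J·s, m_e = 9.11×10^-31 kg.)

For an infinite well E_n = n²h²/(8m_eL²), so E_1 = h²/(8m_eL²) = (6.63×10^-34)²/(8·9.11×10^-31·(1.71×10^-9 m)²) = 2.063×10^-20 J.
Then E_7 = 7²·E_1 = 49·2.063×10^-20 J = 1.01×10^-18 J.

E_7 = 1.01×10^-18 J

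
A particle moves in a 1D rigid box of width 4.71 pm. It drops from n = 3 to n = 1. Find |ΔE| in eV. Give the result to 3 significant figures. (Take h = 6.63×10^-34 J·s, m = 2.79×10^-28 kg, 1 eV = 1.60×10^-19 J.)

E_1 = h²/(8mL²) = 8.878×10^-18 J.
|ΔE| = |3² − 1²|·E_1 = 8·8.878×10^-18 J = 7.102×10^-17 J = 444 eV.

|ΔE| = 444 eV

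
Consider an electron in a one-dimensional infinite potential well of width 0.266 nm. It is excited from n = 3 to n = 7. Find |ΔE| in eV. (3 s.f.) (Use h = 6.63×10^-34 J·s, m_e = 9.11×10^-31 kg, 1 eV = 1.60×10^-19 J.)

|ΔE| = 213 eV

E_1 = h²/(8m_eL²) = 8.524×10^-19 J.
|ΔE| = |3² − 7²|·E_1 = 40·8.524×10^-19 J = 3.410×10^-17 J = 213 eV.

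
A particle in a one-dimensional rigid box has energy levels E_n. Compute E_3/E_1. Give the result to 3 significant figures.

9.00

E_n ∝ n², so E_3/E_1 = 3²/1² = 9/1 = 9.00.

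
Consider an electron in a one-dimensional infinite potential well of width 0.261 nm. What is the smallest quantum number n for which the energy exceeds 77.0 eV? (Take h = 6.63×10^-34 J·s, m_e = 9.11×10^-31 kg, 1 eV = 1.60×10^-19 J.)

n = 4

E_1 = h²/(8m_eL²) = 8.854×10^-19 J = 5.534 eV.
Need n² > 77.0/5.534 = 13.91, i.e. n > 3.730.
The smallest integer satisfying this is n = 4.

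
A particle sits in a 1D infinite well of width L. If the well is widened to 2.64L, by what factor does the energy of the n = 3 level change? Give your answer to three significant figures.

E_n ∝ 1/L², so the energy scales by 1/2.64² = 0.143.

0.143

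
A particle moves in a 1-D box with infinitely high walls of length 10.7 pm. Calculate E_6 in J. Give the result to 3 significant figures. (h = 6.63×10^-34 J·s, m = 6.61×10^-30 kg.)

E_6 = 2.61×10^-15 J

For an infinite well E_n = n²h²/(8mL²), so E_1 = h²/(8mL²) = (6.63×10^-34)²/(8·6.61×10^-30·(1.07×10^-11 m)²) = 7.261×10^-17 J.
Then E_6 = 6²·E_1 = 36·7.261×10^-17 J = 2.61×10^-15 J.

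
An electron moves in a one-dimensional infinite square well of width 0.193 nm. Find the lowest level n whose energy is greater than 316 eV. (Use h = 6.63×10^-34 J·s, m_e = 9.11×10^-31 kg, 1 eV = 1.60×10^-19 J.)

E_1 = h²/(8m_eL²) = 1.619×10^-18 J = 10.12 eV.
Need n² > 316/10.12 = 31.23, i.e. n > 5.588.
The smallest integer satisfying this is n = 6.

n = 6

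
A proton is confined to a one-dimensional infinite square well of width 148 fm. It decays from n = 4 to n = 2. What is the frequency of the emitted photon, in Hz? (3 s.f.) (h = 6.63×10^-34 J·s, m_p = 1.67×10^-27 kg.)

f = 2.72×10^19 Hz

E_1 = h²/(8m_pL²) = 1.502×10^-15 J and ΔE = (4² − 2²)E_1 = 1.802×10^-14 J.
f = ΔE/h = 1.802×10^-14/6.63×10^-34 = 2.72×10^19 Hz.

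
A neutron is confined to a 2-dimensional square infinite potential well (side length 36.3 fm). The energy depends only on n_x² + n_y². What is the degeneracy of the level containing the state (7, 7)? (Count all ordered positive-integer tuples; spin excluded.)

The level has n_x² + n_y² = 98. The ordered positive-integer solutions are (7, 7).
That gives 1 state.

degeneracy = 1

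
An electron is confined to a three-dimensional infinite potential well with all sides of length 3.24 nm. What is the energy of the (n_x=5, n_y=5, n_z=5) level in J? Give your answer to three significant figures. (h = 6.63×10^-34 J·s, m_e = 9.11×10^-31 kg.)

E = 4.31×10^-19 J

For a 3D rectangular well E = (h²/8m_e)·Σ n_i²/L_i² = (6.63×10^-34)²/(8·9.11×10^-31) · [5²/(3.24 nm)² + 5²/(3.24 nm)² + 5²/(3.24 nm)²].
Evaluating gives E = 4.31×10^-19 J.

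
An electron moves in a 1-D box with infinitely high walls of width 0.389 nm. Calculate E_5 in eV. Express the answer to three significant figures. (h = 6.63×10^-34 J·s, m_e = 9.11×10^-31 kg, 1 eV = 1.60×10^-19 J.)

E_5 = 62.3 eV

For an infinite well E_n = n²h²/(8m_eL²), so E_1 = h²/(8m_eL²) = (6.63×10^-34)²/(8·9.11×10^-31·(3.89×10^-10 m)²) = 3.986×10^-19 J.
Then E_5 = 5²·E_1 = 25·3.986×10^-19 J = 9.965×10^-18 J.
Converting, E_5 = 9.965×10^-18 J / (1.60×10^-19 J/eV) = 62.3 eV.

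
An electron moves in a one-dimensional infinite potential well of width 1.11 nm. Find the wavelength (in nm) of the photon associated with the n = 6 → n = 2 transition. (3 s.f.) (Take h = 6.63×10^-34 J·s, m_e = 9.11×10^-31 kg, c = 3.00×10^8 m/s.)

λ = 127 nm

E_1 = h²/(8m_eL²) = 4.895×10^-20 J, so ΔE = (6² − 2²)E_1 = 1.566×10^-18 J.
λ = hc/ΔE = (6.63×10^-34·3.00×10^8)/1.566×10^-18 = 1.27×10^-7 m = 127 nm.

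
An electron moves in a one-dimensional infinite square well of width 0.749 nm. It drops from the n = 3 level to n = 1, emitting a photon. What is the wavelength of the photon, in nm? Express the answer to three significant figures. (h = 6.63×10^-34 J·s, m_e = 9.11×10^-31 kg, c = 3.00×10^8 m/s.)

λ = 231 nm

E_1 = h²/(8m_eL²) = 1.075×10^-19 J, so ΔE = (3² − 1²)E_1 = 8.600×10^-19 J.
λ = hc/ΔE = (6.63×10^-34·3.00×10^8)/8.600×10^-19 = 2.31×10^-7 m = 231 nm.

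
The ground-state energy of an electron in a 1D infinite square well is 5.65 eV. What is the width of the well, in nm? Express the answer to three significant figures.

From E_n = n²h²/(8m_eL²), L = n·h/√(8m_eE_n).
E_1 = 5.65 eV = 9.051×10^-19 J, so L = 1·6.626×10^-34/√(8·9.109×10^-31·9.051×10^-19) = 2.58×10^-10 m = 0.258 nm.

L = 0.258 nm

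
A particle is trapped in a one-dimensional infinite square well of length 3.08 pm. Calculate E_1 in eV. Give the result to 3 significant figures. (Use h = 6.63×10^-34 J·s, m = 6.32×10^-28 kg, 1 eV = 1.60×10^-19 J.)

E_1 = 57.3 eV

For an infinite well E_n = n²h²/(8mL²), so E_1 = h²/(8mL²) = (6.63×10^-34)²/(8·6.32×10^-28·(3.08×10^-12 m)²) = 9.165×10^-18 J.
Converting, E_1 = 9.165×10^-18 J / (1.60×10^-19 J/eV) = 57.3 eV.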